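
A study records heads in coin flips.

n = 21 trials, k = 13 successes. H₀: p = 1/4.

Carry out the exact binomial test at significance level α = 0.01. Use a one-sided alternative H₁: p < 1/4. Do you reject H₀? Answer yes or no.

reject H₀: no

Exact binomial: n=21, k=13, p₀=1/4=0.2500
P(X≤13) from Σ C(n,i)·p₀^i·(1−p₀)^(n−i)
p-value (one-sided, H₁ less) = 0.99993
At α=0.01: p ≥ α → fail to reject H₀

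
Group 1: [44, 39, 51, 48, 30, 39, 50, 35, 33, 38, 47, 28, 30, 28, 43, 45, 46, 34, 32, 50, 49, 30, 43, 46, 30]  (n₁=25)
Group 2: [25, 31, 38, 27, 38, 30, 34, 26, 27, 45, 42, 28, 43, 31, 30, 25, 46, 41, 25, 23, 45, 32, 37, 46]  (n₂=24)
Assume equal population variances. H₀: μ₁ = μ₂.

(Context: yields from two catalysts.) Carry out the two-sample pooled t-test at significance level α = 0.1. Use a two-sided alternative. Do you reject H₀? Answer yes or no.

reject H₀: yes

x̄₁=39.520, s₁=7.927, n₁=25
x̄₂=33.958, s₂=7.749, n₂=24
s_p² = [24·7.927² + 23·7.749²]/47 = 61.4723
SE = √(s_p²·(1/25+1/24)) = 2.2406
t = (39.520−33.958)/2.2406 = 2.4822
df = 47
p-value (two-sided) = 0.01669
At α=0.1: p < α → reject H₀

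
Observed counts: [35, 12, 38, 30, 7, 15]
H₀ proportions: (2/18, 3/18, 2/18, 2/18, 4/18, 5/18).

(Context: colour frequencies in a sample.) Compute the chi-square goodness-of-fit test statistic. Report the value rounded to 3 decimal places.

n = 137; E_i = n·p_i = [15.22, 22.83, 15.22, 15.22, 30.44, 38.06]
χ² = (35−15.22)²/15.22 + (12−22.83)²/22.83 + (38−15.22)²/15.22 + (30−15.22)²/15.22 + (7−30.44)²/30.44 + (15−38.06)²/38.06 = 111.2883
df = 5

test statistic = 111.288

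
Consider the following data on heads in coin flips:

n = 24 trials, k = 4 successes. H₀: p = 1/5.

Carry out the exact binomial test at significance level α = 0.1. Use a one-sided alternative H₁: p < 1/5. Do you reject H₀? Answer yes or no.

reject H₀: no

Exact binomial: n=24, k=4, p₀=1/5=0.2000
P(X≤4) from Σ C(n,i)·p₀^i·(1−p₀)^(n−i)
p-value (one-sided, H₁ less) = 0.45988
At α=0.1: p ≥ α → fail to reject H₀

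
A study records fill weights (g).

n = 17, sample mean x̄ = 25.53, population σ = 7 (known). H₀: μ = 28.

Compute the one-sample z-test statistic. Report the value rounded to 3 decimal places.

SE = σ/√n = 7/√17 = 1.6977
z = (x̄−μ₀)/SE = (25.53−28)/1.6977 = -1.4549

test statistic = -1.455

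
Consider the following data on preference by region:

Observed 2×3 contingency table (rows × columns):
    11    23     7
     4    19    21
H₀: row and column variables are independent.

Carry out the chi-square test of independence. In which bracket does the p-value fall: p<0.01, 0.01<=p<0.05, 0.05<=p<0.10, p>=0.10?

p-value bracket: p<0.01

Row totals [41, 44], col totals [15, 42, 28], n=85
χ² = (11−7.24)²/7.24 + (23−20.26)²/20.26 + (7−13.51)²/13.51 + (4−7.76)²/7.76 + (19−21.74)²/21.74 + (21−14.49)²/14.49 = 10.5549
df = 2
p-value (upper-tail) = 0.00511
→ bracket: p<0.01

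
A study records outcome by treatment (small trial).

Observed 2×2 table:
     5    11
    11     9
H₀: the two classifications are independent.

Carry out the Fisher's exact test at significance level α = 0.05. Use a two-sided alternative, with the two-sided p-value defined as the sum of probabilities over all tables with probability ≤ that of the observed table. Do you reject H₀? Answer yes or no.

reject H₀: no

Margins: r₁=16, r₂=20, c₁=16, c₂=20, n=36
p_obs = C(16,5)·C(20,11)/C(36,16); sum pmf over tables with pmf ≤ p_obs
p-value (two-sided) = 0.19141
At α=0.05: p ≥ α → fail to reject H₀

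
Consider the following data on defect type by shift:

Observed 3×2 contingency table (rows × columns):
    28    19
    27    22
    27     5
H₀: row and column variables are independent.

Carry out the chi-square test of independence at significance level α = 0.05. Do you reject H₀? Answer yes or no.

reject H₀: yes

Row totals [47, 49, 32], col totals [82, 46], n=128
χ² = (28−30.11)²/30.11 + (19−16.89)²/16.89 + (27−31.39)²/31.39 + (22−17.61)²/17.61 + (27−20.50)²/20.50 + (5−11.50)²/11.50 = 7.8549
df = 2
p-value (upper-tail) = 0.01969
At α=0.05: p < α → reject H₀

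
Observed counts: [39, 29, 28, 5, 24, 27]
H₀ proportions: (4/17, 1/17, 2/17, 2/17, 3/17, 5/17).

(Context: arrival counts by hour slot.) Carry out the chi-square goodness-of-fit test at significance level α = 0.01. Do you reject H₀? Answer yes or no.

n = 152; E_i = n·p_i = [35.76, 8.94, 17.88, 17.88, 26.82, 44.71]
χ² = (39−35.76)²/35.76 + (29−8.94)²/8.94 + (28−17.88)²/17.88 + (5−17.88)²/17.88 + (24−26.82)²/26.82 + (27−44.71)²/44.71 = 67.6076
df = 5
p-value (upper-tail) = 0.00000
At α=0.01: p < α → reject H₀

reject H₀: yes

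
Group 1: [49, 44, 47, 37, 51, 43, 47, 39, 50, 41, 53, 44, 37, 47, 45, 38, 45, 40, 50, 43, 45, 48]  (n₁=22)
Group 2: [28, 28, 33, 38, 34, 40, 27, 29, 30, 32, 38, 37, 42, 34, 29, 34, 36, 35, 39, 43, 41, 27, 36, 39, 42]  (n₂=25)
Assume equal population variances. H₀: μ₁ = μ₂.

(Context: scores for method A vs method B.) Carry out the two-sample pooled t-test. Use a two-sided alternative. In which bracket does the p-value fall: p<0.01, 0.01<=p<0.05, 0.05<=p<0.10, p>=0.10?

x̄₁=44.682, s₁=4.623, n₁=22
x̄₂=34.840, s₂=5.072, n₂=25
s_p² = [21·4.623² + 24·5.072²]/45 = 23.6918
SE = √(s_p²·(1/22+1/25)) = 1.4229
t = (44.682−34.840)/1.4229 = 6.9169
df = 45
p-value (two-sided) = 0.00000
→ bracket: p<0.01

p-value bracket: p<0.01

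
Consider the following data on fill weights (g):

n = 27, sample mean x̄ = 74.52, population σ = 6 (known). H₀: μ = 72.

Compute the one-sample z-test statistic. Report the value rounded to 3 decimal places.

test statistic = 2.182

SE = σ/√n = 6/√27 = 1.1547
z = (x̄−μ₀)/SE = (74.52−72)/1.1547 = 2.1824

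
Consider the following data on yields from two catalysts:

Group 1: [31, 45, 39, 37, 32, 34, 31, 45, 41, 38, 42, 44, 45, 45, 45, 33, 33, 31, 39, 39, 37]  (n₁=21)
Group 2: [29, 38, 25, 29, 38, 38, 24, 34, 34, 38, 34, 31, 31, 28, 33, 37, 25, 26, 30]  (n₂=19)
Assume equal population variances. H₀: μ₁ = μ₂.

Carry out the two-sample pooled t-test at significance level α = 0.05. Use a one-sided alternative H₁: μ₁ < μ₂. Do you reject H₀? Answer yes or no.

x̄₁=38.381, s₁=5.277, n₁=21
x̄₂=31.684, s₂=4.820, n₂=19
s_p² = [20·5.277² + 18·4.820²]/38 = 25.6594
SE = √(s_p²·(1/21+1/19)) = 1.6039
t = (38.381−31.684)/1.6039 = 4.1754
df = 38
p-value (one-sided, H₁ less) = 0.99992
At α=0.05: p ≥ α → fail to reject H₀

reject H₀: no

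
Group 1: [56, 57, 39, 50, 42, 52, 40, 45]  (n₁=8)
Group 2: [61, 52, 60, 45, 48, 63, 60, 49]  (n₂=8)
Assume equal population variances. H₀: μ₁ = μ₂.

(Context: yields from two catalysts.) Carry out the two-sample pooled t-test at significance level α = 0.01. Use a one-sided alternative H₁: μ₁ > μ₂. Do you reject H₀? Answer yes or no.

x̄₁=47.625, s₁=7.110, n₁=8
x̄₂=54.750, s₂=7.005, n₂=8
s_p² = [7·7.110² + 7·7.005²]/14 = 49.8125
SE = √(s_p²·(1/8+1/8)) = 3.5289
t = (47.625−54.750)/3.5289 = -2.0190
df = 14
p-value (one-sided, H₁ greater) = 0.96847
At α=0.01: p ≥ α → fail to reject H₀

reject H₀: no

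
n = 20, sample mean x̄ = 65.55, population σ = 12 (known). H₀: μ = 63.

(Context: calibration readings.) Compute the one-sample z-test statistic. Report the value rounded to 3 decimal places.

test statistic = 0.950

SE = σ/√n = 12/√20 = 2.6833
z = (x̄−μ₀)/SE = (65.55−63)/2.6833 = 0.9503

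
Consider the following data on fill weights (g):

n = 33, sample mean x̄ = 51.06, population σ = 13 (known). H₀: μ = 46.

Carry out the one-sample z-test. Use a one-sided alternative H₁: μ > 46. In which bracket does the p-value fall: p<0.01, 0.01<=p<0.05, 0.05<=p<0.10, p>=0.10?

p-value bracket: 0.01<=p<0.05

SE = σ/√n = 13/√33 = 2.2630
z = (x̄−μ₀)/SE = (51.06−46)/2.2630 = 2.2360
p-value (one-sided, H₁ greater) = 0.01268
→ bracket: 0.01<=p<0.05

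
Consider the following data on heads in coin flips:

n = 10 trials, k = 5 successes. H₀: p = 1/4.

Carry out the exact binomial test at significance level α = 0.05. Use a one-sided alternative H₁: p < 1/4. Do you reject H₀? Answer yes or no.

Exact binomial: n=10, k=5, p₀=1/4=0.2500
P(X≤5) from Σ C(n,i)·p₀^i·(1−p₀)^(n−i)
p-value (one-sided, H₁ less) = 0.98027
At α=0.05: p ≥ α → fail to reject H₀

reject H₀: no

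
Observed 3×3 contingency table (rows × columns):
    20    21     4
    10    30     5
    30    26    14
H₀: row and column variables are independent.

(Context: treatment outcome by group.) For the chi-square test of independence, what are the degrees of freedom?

df = (r−1)(c−1) = (3−1)·(3−1) = 4

degrees of freedom = 4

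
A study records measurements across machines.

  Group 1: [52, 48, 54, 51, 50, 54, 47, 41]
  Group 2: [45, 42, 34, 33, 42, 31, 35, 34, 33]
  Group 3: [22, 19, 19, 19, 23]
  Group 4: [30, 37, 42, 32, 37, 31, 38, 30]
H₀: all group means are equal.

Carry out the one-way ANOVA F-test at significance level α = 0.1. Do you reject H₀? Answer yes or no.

Group means [49.62, 36.56, 20.40, 34.62], grand mean 36.833
SSB = Σnᵢ(x̄ᵢ−x̄)² = 2698.994; SSW = ΣΣ(x−x̄ᵢ)² = 487.172
MSB = 2698.994/3 = 899.6648; MSW = 487.172/26 = 18.7374
F = MSB/MSW = 48.0144
df = (3, 26)
p-value (upper-tail) = 0.00000
At α=0.1: p < α → reject H₀

reject H₀: yes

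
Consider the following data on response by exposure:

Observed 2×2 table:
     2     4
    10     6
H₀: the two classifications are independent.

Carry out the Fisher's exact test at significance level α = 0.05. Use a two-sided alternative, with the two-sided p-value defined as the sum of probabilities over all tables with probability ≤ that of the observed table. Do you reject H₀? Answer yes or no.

reject H₀: no

Margins: r₁=6, r₂=16, c₁=12, c₂=10, n=22
p_obs = C(6,2)·C(16,10)/C(22,12); sum pmf over tables with pmf ≤ p_obs
p-value (two-sided) = 0.34763
At α=0.05: p ≥ α → fail to reject H₀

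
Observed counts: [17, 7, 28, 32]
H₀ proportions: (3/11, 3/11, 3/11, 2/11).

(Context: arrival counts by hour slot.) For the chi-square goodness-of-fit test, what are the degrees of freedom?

df = k − 1 = 4 − 1 = 3

degrees of freedom = 3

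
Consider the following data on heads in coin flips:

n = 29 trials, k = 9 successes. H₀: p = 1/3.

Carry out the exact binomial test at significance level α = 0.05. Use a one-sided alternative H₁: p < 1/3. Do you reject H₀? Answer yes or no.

Exact binomial: n=29, k=9, p₀=1/3=0.3333
P(X≤9) from Σ C(n,i)·p₀^i·(1−p₀)^(n−i)
p-value (one-sided, H₁ less) = 0.48275
At α=0.05: p ≥ α → fail to reject H₀

reject H₀: no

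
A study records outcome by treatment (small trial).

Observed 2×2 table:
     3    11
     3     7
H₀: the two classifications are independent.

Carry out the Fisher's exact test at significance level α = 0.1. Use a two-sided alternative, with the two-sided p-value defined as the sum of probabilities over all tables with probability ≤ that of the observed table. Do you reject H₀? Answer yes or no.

reject H₀: no

Margins: r₁=14, r₂=10, c₁=6, c₂=18, n=24
p_obs = C(14,3)·C(10,3)/C(24,6); sum pmf over tables with pmf ≤ p_obs
p-value (two-sided) = 0.66533
At α=0.1: p ≥ α → fail to reject H₀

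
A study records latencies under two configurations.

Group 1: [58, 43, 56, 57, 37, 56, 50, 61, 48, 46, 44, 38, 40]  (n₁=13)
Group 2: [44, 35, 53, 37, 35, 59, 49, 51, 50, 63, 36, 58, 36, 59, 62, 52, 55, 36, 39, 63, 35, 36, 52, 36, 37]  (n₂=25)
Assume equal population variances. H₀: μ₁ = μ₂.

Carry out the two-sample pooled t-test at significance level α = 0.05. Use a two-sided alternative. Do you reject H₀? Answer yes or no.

x̄₁=48.769, s₁=8.187, n₁=13
x̄₂=46.720, s₂=10.474, n₂=25
s_p² = [12·8.187² + 24·10.474²]/36 = 95.4819
SE = √(s_p²·(1/13+1/25)) = 3.3413
t = (48.769−46.720)/3.3413 = 0.6133
df = 36
p-value (two-sided) = 0.54353
At α=0.05: p ≥ α → fail to reject H₀

reject H₀: no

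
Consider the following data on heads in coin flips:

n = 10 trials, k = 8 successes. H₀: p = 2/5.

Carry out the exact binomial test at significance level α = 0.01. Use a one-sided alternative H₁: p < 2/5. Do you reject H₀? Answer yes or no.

Exact binomial: n=10, k=8, p₀=2/5=0.4000
P(X≤8) from Σ C(n,i)·p₀^i·(1−p₀)^(n−i)
p-value (one-sided, H₁ less) = 0.99832
At α=0.01: p ≥ α → fail to reject H₀

reject H₀: no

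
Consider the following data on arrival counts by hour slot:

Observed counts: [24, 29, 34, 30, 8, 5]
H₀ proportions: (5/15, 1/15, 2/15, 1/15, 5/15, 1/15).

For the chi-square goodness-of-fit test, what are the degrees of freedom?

df = k − 1 = 6 − 1 = 5

degrees of freedom = 5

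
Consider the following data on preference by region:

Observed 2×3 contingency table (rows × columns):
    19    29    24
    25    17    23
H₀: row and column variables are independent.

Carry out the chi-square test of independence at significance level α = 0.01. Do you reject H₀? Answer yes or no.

Row totals [72, 65], col totals [44, 46, 47], n=137
χ² = (19−23.12)²/23.12 + (29−24.18)²/24.18 + (24−24.70)²/24.70 + (25−20.88)²/20.88 + (17−21.82)²/21.82 + (23−22.30)²/22.30 = 3.6217
df = 2
p-value (upper-tail) = 0.16352
At α=0.01: p ≥ α → fail to reject H₀

reject H₀: no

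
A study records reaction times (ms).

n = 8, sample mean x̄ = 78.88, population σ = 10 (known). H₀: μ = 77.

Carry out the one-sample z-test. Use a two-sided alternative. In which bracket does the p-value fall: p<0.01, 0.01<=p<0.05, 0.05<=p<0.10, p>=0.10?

SE = σ/√n = 10/√8 = 3.5355
z = (x̄−μ₀)/SE = (78.88−77)/3.5355 = 0.5317
p-value (two-sided) = 0.59490
→ bracket: p>=0.10

p-value bracket: p>=0.10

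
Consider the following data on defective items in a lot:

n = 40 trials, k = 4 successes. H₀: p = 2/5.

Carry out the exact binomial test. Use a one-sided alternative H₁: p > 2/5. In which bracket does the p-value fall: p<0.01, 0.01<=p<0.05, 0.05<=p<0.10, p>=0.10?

Exact binomial: n=40, k=4, p₀=2/5=0.4000
P(X≥4) from Σ C(n,i)·p₀^i·(1−p₀)^(n−i)
p-value (one-sided, H₁ greater) = 1.00000
→ bracket: p>=0.10

p-value bracket: p>=0.10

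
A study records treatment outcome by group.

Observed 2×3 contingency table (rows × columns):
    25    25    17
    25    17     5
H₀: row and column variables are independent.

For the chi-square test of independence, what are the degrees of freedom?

degrees of freedom = 2

df = (r−1)(c−1) = (2−1)·(3−1) = 2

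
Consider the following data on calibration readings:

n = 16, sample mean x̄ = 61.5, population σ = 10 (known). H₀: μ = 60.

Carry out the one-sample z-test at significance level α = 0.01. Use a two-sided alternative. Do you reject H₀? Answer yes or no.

reject H₀: no

SE = σ/√n = 10/√16 = 2.5000
z = (x̄−μ₀)/SE = (61.5−60)/2.5000 = 0.6000
p-value (two-sided) = 0.54851
At α=0.01: p ≥ α → fail to reject H₀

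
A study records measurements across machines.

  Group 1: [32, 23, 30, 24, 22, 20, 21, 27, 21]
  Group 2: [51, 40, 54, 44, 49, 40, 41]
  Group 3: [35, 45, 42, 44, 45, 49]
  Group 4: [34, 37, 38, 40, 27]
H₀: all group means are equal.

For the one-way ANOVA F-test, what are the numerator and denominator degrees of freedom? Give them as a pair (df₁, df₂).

k = 4 groups, N = 27 total
df = (k−1, N−k) = (4−1, 27−4) = (3, 23)

degrees of freedom = [3, 23]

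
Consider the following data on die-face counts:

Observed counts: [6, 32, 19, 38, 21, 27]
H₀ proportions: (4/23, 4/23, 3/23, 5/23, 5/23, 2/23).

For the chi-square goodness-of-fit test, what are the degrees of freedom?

degrees of freedom = 5

df = k − 1 = 6 − 1 = 5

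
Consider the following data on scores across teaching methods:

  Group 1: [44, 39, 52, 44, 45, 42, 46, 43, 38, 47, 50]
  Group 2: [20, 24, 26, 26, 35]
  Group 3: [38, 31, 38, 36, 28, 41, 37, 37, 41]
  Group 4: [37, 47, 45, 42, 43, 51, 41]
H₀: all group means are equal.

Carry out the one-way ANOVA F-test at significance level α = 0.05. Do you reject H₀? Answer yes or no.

Group means [44.55, 26.20, 36.33, 43.71], grand mean 39.188
SSB = Σnᵢ(x̄ᵢ−x̄)² = 1375.919; SSW = ΣΣ(x−x̄ᵢ)² = 566.956
MSB = 1375.919/3 = 458.6397; MSW = 566.956/28 = 20.2484
F = MSB/MSW = 22.6506
df = (3, 28)
p-value (upper-tail) = 0.00000
At α=0.05: p < α → reject H₀

reject H₀: yes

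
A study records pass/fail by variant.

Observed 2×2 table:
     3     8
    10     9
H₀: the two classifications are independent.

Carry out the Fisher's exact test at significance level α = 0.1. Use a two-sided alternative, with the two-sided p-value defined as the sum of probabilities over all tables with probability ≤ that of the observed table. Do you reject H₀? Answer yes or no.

reject H₀: no

Margins: r₁=11, r₂=19, c₁=13, c₂=17, n=30
p_obs = C(11,3)·C(19,10)/C(30,13); sum pmf over tables with pmf ≤ p_obs
p-value (two-sided) = 0.25949
At α=0.1: p ≥ α → fail to reject H₀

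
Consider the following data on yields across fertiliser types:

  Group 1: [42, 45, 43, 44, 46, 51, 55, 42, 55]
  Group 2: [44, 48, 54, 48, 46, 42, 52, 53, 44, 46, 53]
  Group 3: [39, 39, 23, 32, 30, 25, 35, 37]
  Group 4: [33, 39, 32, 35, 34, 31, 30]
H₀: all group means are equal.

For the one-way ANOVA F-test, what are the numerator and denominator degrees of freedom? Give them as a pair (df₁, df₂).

k = 4 groups, N = 35 total
df = (k−1, N−k) = (4−1, 35−4) = (3, 31)

degrees of freedom = [3, 31]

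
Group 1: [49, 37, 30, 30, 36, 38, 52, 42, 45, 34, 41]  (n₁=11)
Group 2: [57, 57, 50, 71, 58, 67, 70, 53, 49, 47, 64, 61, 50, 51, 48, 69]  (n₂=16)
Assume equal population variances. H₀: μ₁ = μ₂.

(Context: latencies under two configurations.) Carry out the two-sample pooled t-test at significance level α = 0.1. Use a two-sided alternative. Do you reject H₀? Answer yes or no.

x̄₁=39.455, s₁=7.188, n₁=11
x̄₂=57.625, s₂=8.421, n₂=16
s_p² = [10·7.188² + 15·8.421²]/25 = 63.2191
SE = √(s_p²·(1/11+1/16)) = 3.1142
t = (39.455−57.625)/3.1142 = -5.8347
df = 25
p-value (two-sided) = 0.00000
At α=0.1: p < α → reject H₀

reject H₀: yes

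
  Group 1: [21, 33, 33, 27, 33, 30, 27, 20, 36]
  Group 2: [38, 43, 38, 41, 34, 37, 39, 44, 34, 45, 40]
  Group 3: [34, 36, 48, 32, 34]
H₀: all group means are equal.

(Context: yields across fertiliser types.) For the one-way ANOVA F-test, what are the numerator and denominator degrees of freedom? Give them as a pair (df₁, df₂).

degrees of freedom = [2, 22]

k = 3 groups, N = 25 total
df = (k−1, N−k) = (3−1, 25−3) = (2, 22)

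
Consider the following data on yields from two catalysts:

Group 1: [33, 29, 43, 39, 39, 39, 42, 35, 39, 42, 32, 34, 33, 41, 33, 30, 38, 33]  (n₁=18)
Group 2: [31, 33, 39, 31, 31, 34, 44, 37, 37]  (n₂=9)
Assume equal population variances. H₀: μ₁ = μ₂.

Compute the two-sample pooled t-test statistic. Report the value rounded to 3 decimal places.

test statistic = 0.619

x̄₁=36.333, s₁=4.379, n₁=18
x̄₂=35.222, s₂=4.438, n₂=9
s_p² = [17·4.379² + 8·4.438²]/25 = 19.3422
SE = √(s_p²·(1/18+1/9)) = 1.7955
t = (36.333−35.222)/1.7955 = 0.6188
df = 25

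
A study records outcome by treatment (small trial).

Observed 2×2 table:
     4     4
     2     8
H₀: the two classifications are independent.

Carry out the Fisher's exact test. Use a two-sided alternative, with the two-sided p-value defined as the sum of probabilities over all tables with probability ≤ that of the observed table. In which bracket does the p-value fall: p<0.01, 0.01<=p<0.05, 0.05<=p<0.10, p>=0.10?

Margins: r₁=8, r₂=10, c₁=6, c₂=12, n=18
p_obs = C(8,4)·C(10,2)/C(18,6); sum pmf over tables with pmf ≤ p_obs
p-value (two-sided) = 0.32127
→ bracket: p>=0.10

p-value bracket: p>=0.10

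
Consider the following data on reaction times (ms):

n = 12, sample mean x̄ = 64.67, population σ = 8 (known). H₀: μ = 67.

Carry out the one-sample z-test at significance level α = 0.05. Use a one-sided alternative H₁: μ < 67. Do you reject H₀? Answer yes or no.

reject H₀: no

SE = σ/√n = 8/√12 = 2.3094
z = (x̄−μ₀)/SE = (64.67−67)/2.3094 = -1.0089
p-value (one-sided, H₁ less) = 0.15651
At α=0.05: p ≥ α → fail to reject H₀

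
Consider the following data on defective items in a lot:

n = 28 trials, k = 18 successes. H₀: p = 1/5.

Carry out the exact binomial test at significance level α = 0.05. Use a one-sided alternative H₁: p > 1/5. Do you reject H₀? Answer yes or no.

reject H₀: yes

Exact binomial: n=28, k=18, p₀=1/5=0.2000
P(X≥18) from Σ C(n,i)·p₀^i·(1−p₀)^(n−i)
p-value (one-sided, H₁ greater) = 0.00000
At α=0.05: p < α → reject H₀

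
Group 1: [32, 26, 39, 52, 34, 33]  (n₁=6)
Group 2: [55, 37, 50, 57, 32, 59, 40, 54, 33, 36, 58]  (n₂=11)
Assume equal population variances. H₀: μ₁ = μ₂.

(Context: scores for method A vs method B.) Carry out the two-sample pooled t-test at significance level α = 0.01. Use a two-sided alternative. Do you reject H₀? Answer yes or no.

reject H₀: no

x̄₁=36.000, s₁=8.877, n₁=6
x̄₂=46.455, s₂=10.838, n₂=11
s_p² = [5·8.877² + 10·10.838²]/15 = 104.5818
SE = √(s_p²·(1/6+1/11)) = 5.1902
t = (36.000−46.455)/5.1902 = -2.0143
df = 15
p-value (two-sided) = 0.06227
At α=0.01: p ≥ α → fail to reject H₀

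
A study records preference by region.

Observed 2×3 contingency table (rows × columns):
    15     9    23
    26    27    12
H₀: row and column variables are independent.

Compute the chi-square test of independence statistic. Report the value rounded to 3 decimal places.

test statistic = 12.847

Row totals [47, 65], col totals [41, 36, 35], n=112
χ² = (15−17.21)²/17.21 + (9−15.11)²/15.11 + (23−14.69)²/14.69 + (26−23.79)²/23.79 + (27−20.89)²/20.89 + (12−20.31)²/20.31 = 12.8473
df = 2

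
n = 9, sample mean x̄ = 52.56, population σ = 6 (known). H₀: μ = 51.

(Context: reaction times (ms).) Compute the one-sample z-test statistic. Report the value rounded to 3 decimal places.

test statistic = 0.780

SE = σ/√n = 6/√9 = 2.0000
z = (x̄−μ₀)/SE = (52.56−51)/2.0000 = 0.7800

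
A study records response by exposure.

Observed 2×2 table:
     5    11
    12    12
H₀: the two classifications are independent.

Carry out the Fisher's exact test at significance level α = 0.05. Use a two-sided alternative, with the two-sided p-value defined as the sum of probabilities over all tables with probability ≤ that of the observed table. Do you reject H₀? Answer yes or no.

reject H₀: no

Margins: r₁=16, r₂=24, c₁=17, c₂=23, n=40
p_obs = C(16,5)·C(24,12)/C(40,17); sum pmf over tables with pmf ≤ p_obs
p-value (two-sided) = 0.33222
At α=0.05: p ≥ α → fail to reject H₀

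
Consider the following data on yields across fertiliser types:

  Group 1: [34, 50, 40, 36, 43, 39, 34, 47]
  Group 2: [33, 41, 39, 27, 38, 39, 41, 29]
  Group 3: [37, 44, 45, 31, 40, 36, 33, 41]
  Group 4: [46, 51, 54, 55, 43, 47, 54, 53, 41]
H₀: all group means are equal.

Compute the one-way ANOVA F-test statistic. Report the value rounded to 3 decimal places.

Group means [40.38, 35.88, 38.38, 49.33], grand mean 41.242
SSB = Σnᵢ(x̄ᵢ−x̄)² = 891.436; SSW = ΣΣ(x−x̄ᵢ)² = 850.625
MSB = 891.436/3 = 297.1452; MSW = 850.625/29 = 29.3319
F = MSB/MSW = 10.1304
df = (3, 29)

test statistic = 10.130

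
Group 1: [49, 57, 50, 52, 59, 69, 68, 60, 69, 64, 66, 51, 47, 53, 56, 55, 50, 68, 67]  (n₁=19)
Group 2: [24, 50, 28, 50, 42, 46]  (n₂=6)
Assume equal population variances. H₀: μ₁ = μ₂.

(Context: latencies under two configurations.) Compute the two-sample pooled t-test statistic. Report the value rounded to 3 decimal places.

x̄₁=58.421, s₁=7.741, n₁=19
x̄₂=40.000, s₂=11.314, n₂=6
s_p² = [18·7.741² + 5·11.314²]/23 = 74.7231
SE = √(s_p²·(1/19+1/6)) = 4.0480
t = (58.421−40.000)/4.0480 = 4.5506
df = 23

test statistic = 4.551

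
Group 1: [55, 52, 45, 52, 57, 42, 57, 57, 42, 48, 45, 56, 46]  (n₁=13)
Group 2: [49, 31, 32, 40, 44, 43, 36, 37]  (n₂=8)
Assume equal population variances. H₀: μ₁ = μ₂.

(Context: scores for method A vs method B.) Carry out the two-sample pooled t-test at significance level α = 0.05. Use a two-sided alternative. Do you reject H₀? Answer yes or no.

x̄₁=50.308, s₁=5.865, n₁=13
x̄₂=39.000, s₂=6.188, n₂=8
s_p² = [12·5.865² + 7·6.188²]/19 = 35.8300
SE = √(s_p²·(1/13+1/8)) = 2.6898
t = (50.308−39.000)/2.6898 = 4.2040
df = 19
p-value (two-sided) = 0.00048
At α=0.05: p < α → reject H₀

reject H₀: yes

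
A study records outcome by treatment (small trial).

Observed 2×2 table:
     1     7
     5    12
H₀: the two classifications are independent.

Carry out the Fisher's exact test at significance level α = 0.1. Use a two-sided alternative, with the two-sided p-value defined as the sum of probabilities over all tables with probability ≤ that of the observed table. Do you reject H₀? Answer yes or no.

reject H₀: no

Margins: r₁=8, r₂=17, c₁=6, c₂=19, n=25
p_obs = C(8,1)·C(17,5)/C(25,6); sum pmf over tables with pmf ≤ p_obs
p-value (two-sided) = 0.62372
At α=0.1: p ≥ α → fail to reject H₀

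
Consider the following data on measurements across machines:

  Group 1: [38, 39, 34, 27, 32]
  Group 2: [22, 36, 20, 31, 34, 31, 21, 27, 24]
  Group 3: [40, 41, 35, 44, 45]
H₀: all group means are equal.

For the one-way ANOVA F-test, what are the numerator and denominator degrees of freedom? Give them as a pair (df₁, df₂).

degrees of freedom = [2, 16]

k = 3 groups, N = 19 total
df = (k−1, N−k) = (3−1, 19−3) = (2, 16)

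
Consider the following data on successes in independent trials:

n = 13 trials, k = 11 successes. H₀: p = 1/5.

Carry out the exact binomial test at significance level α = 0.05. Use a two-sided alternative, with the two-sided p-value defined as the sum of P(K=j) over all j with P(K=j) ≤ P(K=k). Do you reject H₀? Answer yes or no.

reject H₀: yes

Exact binomial: n=13, k=11, p₀=1/5=0.2000
P(X=j) = C(n,j)·p₀^j·(1−p₀)^(n−j); p = Σ P(X=j) over j with P(X=j) ≤ P(X=11)
p-value (two-sided) = 0.00000
At α=0.05: p < α → reject H₀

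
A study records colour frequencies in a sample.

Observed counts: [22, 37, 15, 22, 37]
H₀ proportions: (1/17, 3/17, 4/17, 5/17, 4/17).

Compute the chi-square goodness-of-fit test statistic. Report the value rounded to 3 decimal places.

test statistic = 50.502

n = 133; E_i = n·p_i = [7.82, 23.47, 31.29, 39.12, 31.29]
χ² = (22−7.82)²/7.82 + (37−23.47)²/23.47 + (15−31.29)²/31.29 + (22−39.12)²/39.12 + (37−31.29)²/31.29 = 50.5020
df = 4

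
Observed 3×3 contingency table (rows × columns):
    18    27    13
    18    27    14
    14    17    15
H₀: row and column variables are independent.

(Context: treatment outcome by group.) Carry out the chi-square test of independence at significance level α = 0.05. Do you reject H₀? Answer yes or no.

Row totals [58, 59, 46], col totals [50, 71, 42], n=163
χ² = (18−17.79)²/17.79 + (27−25.26)²/25.26 + (13−14.94)²/14.94 + (18−18.10)²/18.10 + (27−25.70)²/25.70 + (14−15.20)²/15.20 + (14−14.11)²/14.11 + (17−20.04)²/20.04 + (15−11.85)²/11.85 = 1.8331
df = 4
p-value (upper-tail) = 0.76642
At α=0.05: p ≥ α → fail to reject H₀

reject H₀: no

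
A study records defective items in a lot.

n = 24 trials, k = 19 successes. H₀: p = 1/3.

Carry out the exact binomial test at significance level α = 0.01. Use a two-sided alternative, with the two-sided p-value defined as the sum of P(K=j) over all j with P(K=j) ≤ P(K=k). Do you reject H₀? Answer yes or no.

Exact binomial: n=24, k=19, p₀=1/3=0.3333
P(X=j) = C(n,j)·p₀^j·(1−p₀)^(n−j); p = Σ P(X=j) over j with P(X=j) ≤ P(X=19)
p-value (two-sided) = 0.00001
At α=0.01: p < α → reject H₀

reject H₀: yes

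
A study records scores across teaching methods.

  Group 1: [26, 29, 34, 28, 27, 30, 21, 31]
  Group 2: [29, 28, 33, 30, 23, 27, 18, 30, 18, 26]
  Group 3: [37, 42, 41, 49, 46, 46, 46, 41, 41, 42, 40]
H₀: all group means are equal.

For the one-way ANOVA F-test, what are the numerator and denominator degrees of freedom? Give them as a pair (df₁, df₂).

degrees of freedom = [2, 26]

k = 3 groups, N = 29 total
df = (k−1, N−k) = (3−1, 29−3) = (2, 26)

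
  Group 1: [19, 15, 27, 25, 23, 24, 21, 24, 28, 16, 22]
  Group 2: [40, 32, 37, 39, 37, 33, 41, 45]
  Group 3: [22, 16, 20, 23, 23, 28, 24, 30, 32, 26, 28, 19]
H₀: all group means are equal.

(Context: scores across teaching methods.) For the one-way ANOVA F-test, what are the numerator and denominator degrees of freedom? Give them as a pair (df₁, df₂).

degrees of freedom = [2, 28]

k = 3 groups, N = 31 total
df = (k−1, N−k) = (3−1, 31−3) = (2, 28)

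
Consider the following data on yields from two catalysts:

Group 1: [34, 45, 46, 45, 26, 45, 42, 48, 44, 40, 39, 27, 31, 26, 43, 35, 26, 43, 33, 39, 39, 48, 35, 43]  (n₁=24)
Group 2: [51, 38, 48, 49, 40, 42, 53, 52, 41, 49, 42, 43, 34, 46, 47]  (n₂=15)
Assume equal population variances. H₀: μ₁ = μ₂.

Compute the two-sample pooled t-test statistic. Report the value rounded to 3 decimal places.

test statistic = -3.014

x̄₁=38.417, s₁=7.229, n₁=24
x̄₂=45.000, s₂=5.529, n₂=15
s_p² = [23·7.229² + 14·5.529²]/37 = 44.0495
SE = √(s_p²·(1/24+1/15)) = 2.1845
t = (38.417−45.000)/2.1845 = -3.0137
df = 37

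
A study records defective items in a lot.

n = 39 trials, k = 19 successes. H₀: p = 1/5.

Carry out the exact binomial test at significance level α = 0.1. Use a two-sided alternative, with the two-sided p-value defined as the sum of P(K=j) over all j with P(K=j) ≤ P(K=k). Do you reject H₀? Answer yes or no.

Exact binomial: n=39, k=19, p₀=1/5=0.2000
P(X=j) = C(n,j)·p₀^j·(1−p₀)^(n−j); p = Σ P(X=j) over j with P(X=j) ≤ P(X=19)
p-value (two-sided) = 0.00006
At α=0.1: p < α → reject H₀

reject H₀: yes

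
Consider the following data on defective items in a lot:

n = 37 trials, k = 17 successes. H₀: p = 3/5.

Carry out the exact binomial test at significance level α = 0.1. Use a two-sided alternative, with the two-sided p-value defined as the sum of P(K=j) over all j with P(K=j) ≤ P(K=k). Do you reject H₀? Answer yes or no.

Exact binomial: n=37, k=17, p₀=3/5=0.6000
P(X=j) = C(n,j)·p₀^j·(1−p₀)^(n−j); p = Σ P(X=j) over j with P(X=j) ≤ P(X=17)
p-value (two-sided) = 0.09344
At α=0.1: p < α → reject H₀

reject H₀: yes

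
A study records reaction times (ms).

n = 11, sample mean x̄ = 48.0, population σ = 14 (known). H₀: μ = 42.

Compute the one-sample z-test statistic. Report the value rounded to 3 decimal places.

SE = σ/√n = 14/√11 = 4.2212
z = (x̄−μ₀)/SE = (48.0−42)/4.2212 = 1.4214

test statistic = 1.421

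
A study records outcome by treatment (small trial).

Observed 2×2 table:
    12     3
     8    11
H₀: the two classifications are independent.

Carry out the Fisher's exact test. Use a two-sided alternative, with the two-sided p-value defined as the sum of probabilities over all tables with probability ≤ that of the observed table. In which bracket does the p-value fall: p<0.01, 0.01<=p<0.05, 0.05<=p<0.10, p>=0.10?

p-value bracket: 0.01<=p<0.05

Margins: r₁=15, r₂=19, c₁=20, c₂=14, n=34
p_obs = C(15,12)·C(19,8)/C(34,20); sum pmf over tables with pmf ≤ p_obs
p-value (two-sided) = 0.03818
→ bracket: 0.01<=p<0.05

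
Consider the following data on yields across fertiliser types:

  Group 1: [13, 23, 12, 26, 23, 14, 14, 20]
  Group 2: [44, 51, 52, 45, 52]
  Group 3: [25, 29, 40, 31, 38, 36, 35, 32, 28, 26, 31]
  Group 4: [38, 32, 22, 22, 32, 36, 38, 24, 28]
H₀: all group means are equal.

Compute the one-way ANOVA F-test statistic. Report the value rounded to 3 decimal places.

test statistic = 33.216

Group means [18.12, 48.80, 31.91, 30.22], grand mean 30.667
SSB = Σnᵢ(x̄ᵢ−x̄)² = 2921.194; SSW = ΣΣ(x−x̄ᵢ)² = 850.140
MSB = 2921.194/3 = 973.7312; MSW = 850.140/29 = 29.3152
F = MSB/MSW = 33.2160
df = (3, 29)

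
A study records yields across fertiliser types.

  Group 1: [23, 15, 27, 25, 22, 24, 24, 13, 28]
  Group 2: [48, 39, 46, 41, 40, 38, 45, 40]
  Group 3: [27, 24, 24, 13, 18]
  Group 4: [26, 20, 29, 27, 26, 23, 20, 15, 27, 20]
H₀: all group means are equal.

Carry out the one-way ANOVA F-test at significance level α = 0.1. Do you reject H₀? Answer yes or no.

reject H₀: yes

Group means [22.33, 42.12, 21.20, 23.30], grand mean 27.406
SSB = Σnᵢ(x̄ᵢ−x̄)² = 2325.944; SSW = ΣΣ(x−x̄ᵢ)² = 605.775
MSB = 2325.944/3 = 775.3146; MSW = 605.775/28 = 21.6348
F = MSB/MSW = 35.8364
df = (3, 28)
p-value (upper-tail) = 0.00000
At α=0.1: p < α → reject H₀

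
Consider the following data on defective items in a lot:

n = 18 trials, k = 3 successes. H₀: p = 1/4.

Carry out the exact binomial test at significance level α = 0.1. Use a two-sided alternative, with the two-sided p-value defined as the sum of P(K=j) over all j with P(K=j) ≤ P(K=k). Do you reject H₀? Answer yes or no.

reject H₀: no

Exact binomial: n=18, k=3, p₀=1/4=0.2500
P(X=j) = C(n,j)·p₀^j·(1−p₀)^(n−j); p = Σ P(X=j) over j with P(X=j) ≤ P(X=3)
p-value (two-sided) = 0.58824
At α=0.1: p ≥ α → fail to reject H₀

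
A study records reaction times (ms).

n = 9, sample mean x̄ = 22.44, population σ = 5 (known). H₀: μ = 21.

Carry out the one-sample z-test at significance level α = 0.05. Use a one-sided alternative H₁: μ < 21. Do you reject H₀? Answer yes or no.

SE = σ/√n = 5/√9 = 1.6667
z = (x̄−μ₀)/SE = (22.44−21)/1.6667 = 0.8640
p-value (one-sided, H₁ less) = 0.80621
At α=0.05: p ≥ α → fail to reject H₀

reject H₀: no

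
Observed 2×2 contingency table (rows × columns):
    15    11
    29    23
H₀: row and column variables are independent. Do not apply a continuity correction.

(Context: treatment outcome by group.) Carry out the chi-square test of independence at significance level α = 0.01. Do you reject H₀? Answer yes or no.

Row totals [26, 52], col totals [44, 34], n=78
χ² = (15−14.67)²/14.67 + (11−11.33)²/11.33 + (29−29.33)²/29.33 + (23−22.67)²/22.67 = 0.0261
df = 1
p-value (upper-tail) = 0.87173
At α=0.01: p ≥ α → fail to reject H₀

reject H₀: no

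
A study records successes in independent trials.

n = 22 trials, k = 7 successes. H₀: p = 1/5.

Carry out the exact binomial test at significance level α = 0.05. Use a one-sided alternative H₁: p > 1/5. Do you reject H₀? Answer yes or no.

reject H₀: no

Exact binomial: n=22, k=7, p₀=1/5=0.2000
P(X≥7) from Σ C(n,i)·p₀^i·(1−p₀)^(n−i)
p-value (one-sided, H₁ greater) = 0.13295
At α=0.05: p ≥ α → fail to reject H₀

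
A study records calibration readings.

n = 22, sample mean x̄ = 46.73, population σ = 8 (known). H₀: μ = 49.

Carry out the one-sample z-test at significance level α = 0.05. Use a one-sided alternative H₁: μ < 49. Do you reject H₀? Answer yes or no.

SE = σ/√n = 8/√22 = 1.7056
z = (x̄−μ₀)/SE = (46.73−49)/1.7056 = -1.3309
p-value (one-sided, H₁ less) = 0.09161
At α=0.05: p ≥ α → fail to reject H₀

reject H₀: no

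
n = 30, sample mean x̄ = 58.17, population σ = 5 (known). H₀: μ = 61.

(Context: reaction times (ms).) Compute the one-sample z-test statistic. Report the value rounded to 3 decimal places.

test statistic = -3.100

SE = σ/√n = 5/√30 = 0.9129
z = (x̄−μ₀)/SE = (58.17−61)/0.9129 = -3.1001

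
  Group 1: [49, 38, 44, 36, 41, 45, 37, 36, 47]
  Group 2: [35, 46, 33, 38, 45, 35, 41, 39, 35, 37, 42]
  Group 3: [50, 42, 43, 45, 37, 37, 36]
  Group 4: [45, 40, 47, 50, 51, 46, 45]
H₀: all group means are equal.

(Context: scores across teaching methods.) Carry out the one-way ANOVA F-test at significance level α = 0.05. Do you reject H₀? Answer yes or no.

Group means [41.44, 38.73, 41.43, 46.29], grand mean 41.559
SSB = Σnᵢ(x̄ᵢ−x̄)² = 244.835; SSW = ΣΣ(x−x̄ᵢ)² = 621.547
MSB = 244.835/3 = 81.6118; MSW = 621.547/30 = 20.7182
F = MSB/MSW = 3.9391
df = (3, 30)
p-value (upper-tail) = 0.01755
At α=0.05: p < α → reject H₀

reject H₀: yes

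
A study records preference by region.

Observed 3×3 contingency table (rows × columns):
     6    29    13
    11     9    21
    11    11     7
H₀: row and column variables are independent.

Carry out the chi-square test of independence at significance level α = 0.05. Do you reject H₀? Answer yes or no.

reject H₀: yes

Row totals [48, 41, 29], col totals [28, 49, 41], n=118
χ² = (6−11.39)²/11.39 + (29−19.93)²/19.93 + (13−16.68)²/16.68 + (11−9.73)²/9.73 + (9−17.03)²/17.03 + (21−14.25)²/14.25 + (11−6.88)²/6.88 + (11−12.04)²/12.04 + (7−10.08)²/10.08 = 18.1328
df = 4
p-value (upper-tail) = 0.00116
At α=0.05: p < α → reject H₀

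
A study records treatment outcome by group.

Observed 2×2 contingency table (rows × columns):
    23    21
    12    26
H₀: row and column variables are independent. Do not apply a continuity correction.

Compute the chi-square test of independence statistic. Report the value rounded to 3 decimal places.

Row totals [44, 38], col totals [35, 47], n=82
χ² = (23−18.78)²/18.78 + (21−25.22)²/25.22 + (12−16.22)²/16.22 + (26−21.78)²/21.78 = 3.5691
df = 1

test statistic = 3.569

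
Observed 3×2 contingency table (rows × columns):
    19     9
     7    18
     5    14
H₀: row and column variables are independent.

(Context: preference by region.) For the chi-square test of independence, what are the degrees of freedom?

df = (r−1)(c−1) = (3−1)·(2−1) = 2

degrees of freedom = 2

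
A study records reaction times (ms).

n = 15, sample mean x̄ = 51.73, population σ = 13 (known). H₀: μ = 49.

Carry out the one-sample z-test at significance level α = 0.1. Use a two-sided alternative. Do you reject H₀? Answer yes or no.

SE = σ/√n = 13/√15 = 3.3566
z = (x̄−μ₀)/SE = (51.73−49)/3.3566 = 0.8133
p-value (two-sided) = 0.41603
At α=0.1: p ≥ α → fail to reject H₀

reject H₀: no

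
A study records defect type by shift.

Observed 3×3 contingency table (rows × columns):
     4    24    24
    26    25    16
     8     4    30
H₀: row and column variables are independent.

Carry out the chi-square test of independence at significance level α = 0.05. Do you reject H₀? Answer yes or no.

Row totals [52, 67, 42], col totals [38, 53, 70], n=161
χ² = (4−12.27)²/12.27 + (24−17.12)²/17.12 + (24−22.61)²/22.61 + (26−15.81)²/15.81 + (25−22.06)²/22.06 + (16−29.13)²/29.13 + (8−9.91)²/9.91 + (4−13.83)²/13.83 + (30−18.26)²/18.26 = 36.2014
df = 4
p-value (upper-tail) = 0.00000
At α=0.05: p < α → reject H₀

reject H₀: yes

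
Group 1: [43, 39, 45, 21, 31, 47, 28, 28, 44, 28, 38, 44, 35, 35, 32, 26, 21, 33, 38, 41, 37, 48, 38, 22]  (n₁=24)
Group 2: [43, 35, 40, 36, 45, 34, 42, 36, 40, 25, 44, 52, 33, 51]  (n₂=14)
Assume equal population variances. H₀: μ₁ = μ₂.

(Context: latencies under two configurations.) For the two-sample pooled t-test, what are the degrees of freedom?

degrees of freedom = 36

df = n₁ + n₂ − 2 = 24 + 14 − 2 = 36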